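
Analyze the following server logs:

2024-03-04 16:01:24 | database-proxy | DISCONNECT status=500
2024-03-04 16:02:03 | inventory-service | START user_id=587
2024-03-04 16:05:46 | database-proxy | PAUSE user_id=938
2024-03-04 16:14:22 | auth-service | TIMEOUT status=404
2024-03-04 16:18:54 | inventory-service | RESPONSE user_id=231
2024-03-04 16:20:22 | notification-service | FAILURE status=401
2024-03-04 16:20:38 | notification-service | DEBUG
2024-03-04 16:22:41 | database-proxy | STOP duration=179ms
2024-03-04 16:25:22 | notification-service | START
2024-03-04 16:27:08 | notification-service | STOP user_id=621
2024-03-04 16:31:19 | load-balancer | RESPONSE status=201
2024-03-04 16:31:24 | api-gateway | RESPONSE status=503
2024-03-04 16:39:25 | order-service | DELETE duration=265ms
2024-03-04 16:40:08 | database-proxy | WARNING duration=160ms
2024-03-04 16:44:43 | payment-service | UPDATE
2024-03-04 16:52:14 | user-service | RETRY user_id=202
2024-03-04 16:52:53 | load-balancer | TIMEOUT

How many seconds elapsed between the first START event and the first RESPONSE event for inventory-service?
1011

To find the time between events:

1. Locate the first START event for inventory-service: 2024-03-04 16:02:03
2. Locate the first RESPONSE event for inventory-service: 2024-03-04 16:18:54
3. Calculate the difference: 2024-03-04 16:18:54 - 2024-03-04 16:02:03 = 1011 seconds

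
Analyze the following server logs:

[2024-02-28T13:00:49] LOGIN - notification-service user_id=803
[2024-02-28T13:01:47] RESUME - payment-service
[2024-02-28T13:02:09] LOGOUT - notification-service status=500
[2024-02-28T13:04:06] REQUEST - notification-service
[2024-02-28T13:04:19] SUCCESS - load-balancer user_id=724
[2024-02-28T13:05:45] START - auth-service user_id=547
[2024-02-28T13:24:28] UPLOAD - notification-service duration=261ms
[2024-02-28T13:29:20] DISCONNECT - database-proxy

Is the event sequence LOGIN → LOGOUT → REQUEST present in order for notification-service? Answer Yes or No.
Yes

To verify sequence order:

1. Find all events in sequence LOGIN → LOGOUT → REQUEST for notification-service
2. Extract their timestamps
3. Check if timestamps are in ascending order
4. Result: Yes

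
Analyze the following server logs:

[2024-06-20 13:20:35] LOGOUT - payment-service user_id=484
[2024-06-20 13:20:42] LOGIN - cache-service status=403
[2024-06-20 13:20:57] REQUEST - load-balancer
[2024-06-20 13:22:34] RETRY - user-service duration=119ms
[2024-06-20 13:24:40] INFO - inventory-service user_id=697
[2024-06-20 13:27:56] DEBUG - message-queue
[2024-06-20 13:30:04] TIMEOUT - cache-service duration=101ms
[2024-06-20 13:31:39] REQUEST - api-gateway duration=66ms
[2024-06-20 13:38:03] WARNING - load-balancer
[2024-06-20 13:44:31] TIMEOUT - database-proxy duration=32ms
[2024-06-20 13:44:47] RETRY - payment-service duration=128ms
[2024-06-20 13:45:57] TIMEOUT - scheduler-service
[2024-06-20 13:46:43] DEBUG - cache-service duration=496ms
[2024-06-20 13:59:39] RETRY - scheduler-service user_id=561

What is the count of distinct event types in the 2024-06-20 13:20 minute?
3

To count unique event types:

1. Filter events in the minute starting at 2024-06-20 13:20
2. Extract event types from matching entries
3. Count unique types: 3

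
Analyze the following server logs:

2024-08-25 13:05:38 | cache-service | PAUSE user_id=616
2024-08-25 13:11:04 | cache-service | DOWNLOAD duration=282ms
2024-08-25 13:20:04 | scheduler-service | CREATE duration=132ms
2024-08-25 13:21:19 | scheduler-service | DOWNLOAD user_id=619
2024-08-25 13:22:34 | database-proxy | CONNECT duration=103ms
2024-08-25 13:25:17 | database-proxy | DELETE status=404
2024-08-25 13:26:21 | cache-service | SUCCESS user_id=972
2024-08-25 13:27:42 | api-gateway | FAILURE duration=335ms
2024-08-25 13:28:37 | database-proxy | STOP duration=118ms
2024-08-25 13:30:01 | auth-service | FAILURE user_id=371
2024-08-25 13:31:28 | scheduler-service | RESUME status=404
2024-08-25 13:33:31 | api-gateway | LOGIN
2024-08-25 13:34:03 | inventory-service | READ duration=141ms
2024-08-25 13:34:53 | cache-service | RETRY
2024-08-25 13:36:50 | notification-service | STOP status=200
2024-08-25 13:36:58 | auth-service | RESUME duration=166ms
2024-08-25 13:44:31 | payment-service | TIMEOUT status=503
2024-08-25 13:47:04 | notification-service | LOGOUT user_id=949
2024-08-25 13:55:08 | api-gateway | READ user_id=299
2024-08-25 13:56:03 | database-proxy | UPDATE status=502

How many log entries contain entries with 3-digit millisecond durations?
7

To find matching entries:

1. Pattern to match: entries with 3-digit millisecond durations
2. Scan each log entry for the pattern
3. Count matches: 7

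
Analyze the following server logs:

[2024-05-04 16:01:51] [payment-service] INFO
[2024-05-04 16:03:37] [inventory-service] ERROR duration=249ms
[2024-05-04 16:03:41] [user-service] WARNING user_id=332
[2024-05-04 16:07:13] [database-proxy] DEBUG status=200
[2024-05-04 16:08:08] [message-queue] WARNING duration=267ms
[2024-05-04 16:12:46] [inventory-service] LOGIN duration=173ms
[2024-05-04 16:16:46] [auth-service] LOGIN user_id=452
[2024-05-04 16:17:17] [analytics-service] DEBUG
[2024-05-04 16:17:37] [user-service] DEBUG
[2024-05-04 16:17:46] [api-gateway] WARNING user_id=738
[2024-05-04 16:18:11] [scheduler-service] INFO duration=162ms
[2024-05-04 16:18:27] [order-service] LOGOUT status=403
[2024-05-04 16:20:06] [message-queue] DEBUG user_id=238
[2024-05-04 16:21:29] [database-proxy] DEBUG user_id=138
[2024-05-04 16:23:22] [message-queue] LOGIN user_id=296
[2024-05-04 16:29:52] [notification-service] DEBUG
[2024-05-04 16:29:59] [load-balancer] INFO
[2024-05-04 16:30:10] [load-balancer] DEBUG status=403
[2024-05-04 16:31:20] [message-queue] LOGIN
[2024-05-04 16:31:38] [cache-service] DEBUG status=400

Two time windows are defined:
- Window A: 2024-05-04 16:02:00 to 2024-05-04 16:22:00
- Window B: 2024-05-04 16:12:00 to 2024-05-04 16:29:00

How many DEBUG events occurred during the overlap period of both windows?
4

To find overlap events:

1. Window A: 2024-05-04 16:02:00 to 2024-05-04 16:22:00
2. Window B: 2024-05-04 16:12:00 to 2024-05-04 16:29:00
3. Overlap period: 2024-05-04 16:12:00 to 2024-05-04 16:22:00
4. Count DEBUG events in overlap: 4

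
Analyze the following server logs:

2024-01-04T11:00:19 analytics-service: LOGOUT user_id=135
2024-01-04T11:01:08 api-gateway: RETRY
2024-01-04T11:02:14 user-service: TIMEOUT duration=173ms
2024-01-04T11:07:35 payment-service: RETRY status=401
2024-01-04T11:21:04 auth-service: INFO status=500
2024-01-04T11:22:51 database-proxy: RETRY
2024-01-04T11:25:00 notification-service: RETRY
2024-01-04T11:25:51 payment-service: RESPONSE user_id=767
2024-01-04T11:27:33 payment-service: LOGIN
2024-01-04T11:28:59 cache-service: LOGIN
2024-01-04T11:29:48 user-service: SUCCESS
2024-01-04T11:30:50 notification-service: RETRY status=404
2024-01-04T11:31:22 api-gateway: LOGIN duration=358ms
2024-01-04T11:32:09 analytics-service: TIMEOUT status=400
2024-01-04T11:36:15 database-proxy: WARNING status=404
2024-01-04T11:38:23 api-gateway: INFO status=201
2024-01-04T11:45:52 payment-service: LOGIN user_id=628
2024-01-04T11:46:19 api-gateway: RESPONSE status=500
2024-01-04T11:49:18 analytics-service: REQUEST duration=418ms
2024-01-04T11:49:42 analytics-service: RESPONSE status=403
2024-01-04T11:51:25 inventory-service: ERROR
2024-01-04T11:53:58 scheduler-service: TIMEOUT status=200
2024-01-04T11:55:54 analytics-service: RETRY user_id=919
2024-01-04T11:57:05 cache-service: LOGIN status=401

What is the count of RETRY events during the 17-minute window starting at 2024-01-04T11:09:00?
2

To count events in the time window:

1. Window boundaries: 2024-01-04T11:09:00 to 2024-01-04T11:26:00
2. Filter for RETRY events within this window
3. Count matching events: 2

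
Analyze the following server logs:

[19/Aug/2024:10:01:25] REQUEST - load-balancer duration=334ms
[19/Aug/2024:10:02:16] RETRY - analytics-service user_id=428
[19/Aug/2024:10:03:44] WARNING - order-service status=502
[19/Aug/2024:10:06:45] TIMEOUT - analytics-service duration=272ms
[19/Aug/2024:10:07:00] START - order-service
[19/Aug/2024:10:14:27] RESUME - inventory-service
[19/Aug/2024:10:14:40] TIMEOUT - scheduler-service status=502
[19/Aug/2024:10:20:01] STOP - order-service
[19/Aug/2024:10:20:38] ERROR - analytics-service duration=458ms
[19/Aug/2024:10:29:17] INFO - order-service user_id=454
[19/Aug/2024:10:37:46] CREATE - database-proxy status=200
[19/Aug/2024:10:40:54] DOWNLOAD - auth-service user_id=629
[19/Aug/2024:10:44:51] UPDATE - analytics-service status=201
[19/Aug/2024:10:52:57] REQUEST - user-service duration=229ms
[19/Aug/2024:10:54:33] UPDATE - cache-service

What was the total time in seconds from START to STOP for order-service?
781

To calculate state duration:

1. Find START event for order-service: 19/Aug/2024:10:07:00
2. Find STOP event for order-service: 19/Aug/2024:10:20:01
3. Calculate duration: 19/Aug/2024:10:20:01 - 19/Aug/2024:10:07:00 = 781 seconds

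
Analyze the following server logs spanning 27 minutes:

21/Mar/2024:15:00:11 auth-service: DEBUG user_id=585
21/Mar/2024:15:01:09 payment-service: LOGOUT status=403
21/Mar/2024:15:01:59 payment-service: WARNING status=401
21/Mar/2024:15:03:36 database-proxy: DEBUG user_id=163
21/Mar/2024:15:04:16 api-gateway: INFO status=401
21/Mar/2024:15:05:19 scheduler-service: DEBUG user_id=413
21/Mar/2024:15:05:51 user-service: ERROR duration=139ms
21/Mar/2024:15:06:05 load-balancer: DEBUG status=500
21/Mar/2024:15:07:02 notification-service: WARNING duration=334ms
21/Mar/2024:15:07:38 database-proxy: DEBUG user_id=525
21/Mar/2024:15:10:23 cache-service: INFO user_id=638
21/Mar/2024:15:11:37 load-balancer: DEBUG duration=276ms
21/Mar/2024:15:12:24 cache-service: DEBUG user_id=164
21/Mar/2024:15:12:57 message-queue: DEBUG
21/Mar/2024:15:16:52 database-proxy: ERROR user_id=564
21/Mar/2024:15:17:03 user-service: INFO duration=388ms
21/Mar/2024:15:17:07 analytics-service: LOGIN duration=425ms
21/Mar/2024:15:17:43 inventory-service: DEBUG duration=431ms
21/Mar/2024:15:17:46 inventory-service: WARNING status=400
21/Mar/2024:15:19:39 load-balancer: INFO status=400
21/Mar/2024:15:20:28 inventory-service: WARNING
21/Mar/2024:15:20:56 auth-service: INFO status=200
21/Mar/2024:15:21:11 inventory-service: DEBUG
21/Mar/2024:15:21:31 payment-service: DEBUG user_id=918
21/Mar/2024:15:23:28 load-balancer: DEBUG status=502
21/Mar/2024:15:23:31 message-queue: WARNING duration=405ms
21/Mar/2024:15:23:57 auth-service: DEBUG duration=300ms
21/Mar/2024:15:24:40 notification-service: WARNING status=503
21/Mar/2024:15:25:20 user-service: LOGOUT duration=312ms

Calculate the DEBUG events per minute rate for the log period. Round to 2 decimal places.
0.48

To calculate the rate:

1. Count total DEBUG events: 13
2. Total time period: 27 minutes
3. Rate = 13 / 27 = 0.48 events per minute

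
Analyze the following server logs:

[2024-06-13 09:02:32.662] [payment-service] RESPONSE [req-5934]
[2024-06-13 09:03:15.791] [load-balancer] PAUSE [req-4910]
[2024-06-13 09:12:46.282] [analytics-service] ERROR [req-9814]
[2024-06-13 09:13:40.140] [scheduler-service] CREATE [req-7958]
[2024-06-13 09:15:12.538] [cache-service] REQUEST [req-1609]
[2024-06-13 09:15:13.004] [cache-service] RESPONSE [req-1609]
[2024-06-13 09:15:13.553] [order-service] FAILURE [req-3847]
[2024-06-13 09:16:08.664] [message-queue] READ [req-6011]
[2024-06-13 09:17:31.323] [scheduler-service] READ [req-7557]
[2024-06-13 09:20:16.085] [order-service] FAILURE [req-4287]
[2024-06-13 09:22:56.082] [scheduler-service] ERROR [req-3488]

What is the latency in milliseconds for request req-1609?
466

To calculate latency:

1. Find REQUEST with id req-1609: 2024-06-13 09:15:12.538
2. Find RESPONSE with id req-1609: 2024-06-13 09:15:13.004
3. Latency: 2024-06-13 09:15:13.004 - 2024-06-13 09:15:12.538 = 466ms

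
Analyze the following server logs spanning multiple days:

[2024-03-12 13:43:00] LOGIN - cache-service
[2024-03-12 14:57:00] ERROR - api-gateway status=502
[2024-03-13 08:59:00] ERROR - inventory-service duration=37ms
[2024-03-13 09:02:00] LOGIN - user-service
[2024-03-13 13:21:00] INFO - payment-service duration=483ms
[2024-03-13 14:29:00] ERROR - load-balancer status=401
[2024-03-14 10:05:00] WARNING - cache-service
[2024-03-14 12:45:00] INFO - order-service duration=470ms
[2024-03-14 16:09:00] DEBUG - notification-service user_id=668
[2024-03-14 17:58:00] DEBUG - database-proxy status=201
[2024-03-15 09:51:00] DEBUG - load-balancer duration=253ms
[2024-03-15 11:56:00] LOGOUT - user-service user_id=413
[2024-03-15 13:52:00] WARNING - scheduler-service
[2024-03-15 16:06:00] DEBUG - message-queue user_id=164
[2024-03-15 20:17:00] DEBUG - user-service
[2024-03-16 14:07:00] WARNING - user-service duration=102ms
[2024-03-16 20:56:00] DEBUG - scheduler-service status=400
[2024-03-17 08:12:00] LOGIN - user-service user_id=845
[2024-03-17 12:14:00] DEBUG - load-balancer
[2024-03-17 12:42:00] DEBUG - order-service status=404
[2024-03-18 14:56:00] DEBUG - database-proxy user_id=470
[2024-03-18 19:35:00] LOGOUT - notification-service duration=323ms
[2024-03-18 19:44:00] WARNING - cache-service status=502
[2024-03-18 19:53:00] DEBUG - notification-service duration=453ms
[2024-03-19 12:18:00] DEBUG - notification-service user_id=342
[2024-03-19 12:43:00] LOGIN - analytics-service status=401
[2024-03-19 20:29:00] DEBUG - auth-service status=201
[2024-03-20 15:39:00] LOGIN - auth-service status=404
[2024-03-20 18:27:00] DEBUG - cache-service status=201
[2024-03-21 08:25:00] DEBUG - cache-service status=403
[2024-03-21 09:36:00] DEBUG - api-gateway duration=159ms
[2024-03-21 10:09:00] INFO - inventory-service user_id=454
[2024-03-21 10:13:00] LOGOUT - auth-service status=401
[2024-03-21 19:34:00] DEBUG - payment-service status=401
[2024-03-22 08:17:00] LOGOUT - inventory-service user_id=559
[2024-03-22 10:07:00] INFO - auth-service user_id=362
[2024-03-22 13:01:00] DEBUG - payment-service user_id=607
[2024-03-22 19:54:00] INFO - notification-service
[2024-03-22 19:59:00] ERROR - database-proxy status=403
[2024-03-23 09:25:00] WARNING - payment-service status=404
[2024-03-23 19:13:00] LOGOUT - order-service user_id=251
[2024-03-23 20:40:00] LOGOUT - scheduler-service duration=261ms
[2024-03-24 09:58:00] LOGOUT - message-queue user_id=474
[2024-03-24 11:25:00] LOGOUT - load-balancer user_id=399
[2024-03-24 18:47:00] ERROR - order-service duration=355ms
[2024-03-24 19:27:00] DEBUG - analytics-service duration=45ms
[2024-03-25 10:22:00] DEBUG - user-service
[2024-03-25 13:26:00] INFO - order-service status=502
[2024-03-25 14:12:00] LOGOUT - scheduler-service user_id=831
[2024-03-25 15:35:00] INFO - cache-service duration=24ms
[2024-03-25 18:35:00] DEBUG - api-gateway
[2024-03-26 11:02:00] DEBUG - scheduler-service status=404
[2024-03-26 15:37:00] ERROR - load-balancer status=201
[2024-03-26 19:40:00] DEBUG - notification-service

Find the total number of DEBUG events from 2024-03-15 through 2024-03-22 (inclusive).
15

To filter by date range:

1. Date range: 2024-03-15 through 2024-03-22, both dates inclusive
2. Filter for DEBUG events whose date falls in this range
3. Count matching events: 15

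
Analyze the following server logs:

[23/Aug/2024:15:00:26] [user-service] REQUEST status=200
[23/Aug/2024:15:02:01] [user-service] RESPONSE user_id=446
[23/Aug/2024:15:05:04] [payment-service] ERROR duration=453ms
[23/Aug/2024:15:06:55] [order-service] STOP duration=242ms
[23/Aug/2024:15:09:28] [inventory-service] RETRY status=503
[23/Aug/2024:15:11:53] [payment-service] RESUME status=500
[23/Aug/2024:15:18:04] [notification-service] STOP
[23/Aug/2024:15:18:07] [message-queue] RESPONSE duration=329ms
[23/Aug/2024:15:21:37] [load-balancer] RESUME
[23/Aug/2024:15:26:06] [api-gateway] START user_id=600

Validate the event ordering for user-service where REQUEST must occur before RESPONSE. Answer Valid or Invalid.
Valid

To validate ordering:

1. Required order: REQUEST → RESPONSE
2. Rule: REQUEST must occur before RESPONSE
3. Check actual order of events for user-service
4. Result: Valid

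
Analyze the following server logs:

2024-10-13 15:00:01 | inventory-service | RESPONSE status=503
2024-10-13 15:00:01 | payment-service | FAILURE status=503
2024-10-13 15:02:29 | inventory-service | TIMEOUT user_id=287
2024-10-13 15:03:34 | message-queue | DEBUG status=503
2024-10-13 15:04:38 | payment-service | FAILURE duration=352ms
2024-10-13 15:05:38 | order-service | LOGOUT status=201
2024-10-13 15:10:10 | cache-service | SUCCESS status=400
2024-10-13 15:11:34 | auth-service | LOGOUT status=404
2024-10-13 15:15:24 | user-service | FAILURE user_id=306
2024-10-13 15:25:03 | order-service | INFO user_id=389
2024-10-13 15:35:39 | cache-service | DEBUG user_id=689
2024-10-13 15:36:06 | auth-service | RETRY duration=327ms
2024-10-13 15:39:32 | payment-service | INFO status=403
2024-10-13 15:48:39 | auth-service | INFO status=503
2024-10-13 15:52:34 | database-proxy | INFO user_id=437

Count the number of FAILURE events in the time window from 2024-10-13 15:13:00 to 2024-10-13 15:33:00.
1

To count events in the time window:

1. Window boundaries: 2024-10-13 15:13:00 to 2024-10-13 15:33:00
2. Filter for FAILURE events within this window
3. Count matching events: 1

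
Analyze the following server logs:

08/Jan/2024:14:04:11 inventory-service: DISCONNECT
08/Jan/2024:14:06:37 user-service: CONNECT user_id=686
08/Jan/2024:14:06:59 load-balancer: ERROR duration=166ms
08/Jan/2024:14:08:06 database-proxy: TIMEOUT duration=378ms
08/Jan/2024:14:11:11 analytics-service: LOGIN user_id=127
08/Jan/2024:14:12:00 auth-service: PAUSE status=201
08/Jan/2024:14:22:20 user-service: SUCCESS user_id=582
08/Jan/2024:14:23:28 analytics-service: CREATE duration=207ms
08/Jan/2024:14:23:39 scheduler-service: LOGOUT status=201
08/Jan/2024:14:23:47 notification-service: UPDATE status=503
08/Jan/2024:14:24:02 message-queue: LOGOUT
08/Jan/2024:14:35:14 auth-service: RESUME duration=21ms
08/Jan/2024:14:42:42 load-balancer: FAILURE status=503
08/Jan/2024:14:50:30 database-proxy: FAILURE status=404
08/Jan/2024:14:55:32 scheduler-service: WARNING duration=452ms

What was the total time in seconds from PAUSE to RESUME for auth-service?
1394

To calculate state duration:

1. Find PAUSE event for auth-service: 08/Jan/2024:14:12:00
2. Find RESUME event for auth-service: 08/Jan/2024:14:35:14
3. Calculate duration: 08/Jan/2024:14:35:14 - 08/Jan/2024:14:12:00 = 1394 seconds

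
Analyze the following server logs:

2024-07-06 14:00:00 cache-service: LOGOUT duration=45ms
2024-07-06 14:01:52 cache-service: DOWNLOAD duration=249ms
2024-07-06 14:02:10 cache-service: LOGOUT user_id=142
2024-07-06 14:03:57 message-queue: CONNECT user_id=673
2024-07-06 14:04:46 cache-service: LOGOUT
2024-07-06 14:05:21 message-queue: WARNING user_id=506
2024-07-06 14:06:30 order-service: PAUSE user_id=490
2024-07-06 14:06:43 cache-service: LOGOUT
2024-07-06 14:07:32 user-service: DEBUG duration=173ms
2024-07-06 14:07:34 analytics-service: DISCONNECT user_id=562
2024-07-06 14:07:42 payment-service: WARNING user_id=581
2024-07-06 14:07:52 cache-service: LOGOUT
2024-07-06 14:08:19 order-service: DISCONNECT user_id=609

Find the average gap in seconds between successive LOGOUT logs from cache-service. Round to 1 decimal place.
118.0

To calculate average interval:

1. Find all LOGOUT events for cache-service in order
2. Calculate time gaps between consecutive events
3. Compute mean of gaps: 472 / 4 = 118.0 seconds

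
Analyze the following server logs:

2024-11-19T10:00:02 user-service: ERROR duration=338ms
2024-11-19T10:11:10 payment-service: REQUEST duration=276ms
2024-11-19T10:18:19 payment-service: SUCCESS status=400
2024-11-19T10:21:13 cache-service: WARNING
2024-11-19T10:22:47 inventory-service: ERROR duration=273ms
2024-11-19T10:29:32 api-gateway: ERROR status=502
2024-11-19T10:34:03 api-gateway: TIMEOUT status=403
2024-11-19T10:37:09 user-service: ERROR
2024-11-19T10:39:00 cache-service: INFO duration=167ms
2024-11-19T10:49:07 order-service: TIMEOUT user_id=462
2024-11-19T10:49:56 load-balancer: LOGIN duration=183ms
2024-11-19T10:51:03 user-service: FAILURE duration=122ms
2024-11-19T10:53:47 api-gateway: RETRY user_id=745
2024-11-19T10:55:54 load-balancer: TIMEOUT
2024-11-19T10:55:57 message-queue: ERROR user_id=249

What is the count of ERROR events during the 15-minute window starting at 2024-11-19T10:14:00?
1

To count events in the time window:

1. Window boundaries: 2024-11-19T10:14:00 to 2024-11-19T10:29:00
2. Filter for ERROR events within this window
3. Count matching events: 1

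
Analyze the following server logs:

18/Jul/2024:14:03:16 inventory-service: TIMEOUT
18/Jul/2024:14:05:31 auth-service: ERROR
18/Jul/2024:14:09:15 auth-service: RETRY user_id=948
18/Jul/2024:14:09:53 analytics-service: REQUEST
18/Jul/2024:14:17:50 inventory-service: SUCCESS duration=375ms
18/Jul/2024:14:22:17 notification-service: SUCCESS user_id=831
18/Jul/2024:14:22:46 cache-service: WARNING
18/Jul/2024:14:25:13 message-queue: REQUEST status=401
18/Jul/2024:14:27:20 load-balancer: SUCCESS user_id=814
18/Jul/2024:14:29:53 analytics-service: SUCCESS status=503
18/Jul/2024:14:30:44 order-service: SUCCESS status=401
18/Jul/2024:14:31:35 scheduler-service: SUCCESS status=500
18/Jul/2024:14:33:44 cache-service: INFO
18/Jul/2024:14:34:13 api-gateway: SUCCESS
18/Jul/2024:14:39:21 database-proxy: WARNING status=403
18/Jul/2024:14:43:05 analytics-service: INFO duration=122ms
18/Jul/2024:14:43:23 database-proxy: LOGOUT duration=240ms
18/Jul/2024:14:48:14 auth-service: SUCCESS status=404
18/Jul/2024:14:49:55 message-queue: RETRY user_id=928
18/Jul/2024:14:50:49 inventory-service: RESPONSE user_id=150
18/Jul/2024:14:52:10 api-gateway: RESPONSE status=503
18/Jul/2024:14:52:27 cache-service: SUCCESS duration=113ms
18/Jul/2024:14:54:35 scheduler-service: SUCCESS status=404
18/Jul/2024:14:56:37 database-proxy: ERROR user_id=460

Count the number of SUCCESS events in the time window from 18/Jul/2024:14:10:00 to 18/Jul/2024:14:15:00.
0

To count events in the time window:

1. Window boundaries: 18/Jul/2024:14:10:00 to 18/Jul/2024:14:15:00
2. Filter for SUCCESS events within this window
3. Count matching events: 0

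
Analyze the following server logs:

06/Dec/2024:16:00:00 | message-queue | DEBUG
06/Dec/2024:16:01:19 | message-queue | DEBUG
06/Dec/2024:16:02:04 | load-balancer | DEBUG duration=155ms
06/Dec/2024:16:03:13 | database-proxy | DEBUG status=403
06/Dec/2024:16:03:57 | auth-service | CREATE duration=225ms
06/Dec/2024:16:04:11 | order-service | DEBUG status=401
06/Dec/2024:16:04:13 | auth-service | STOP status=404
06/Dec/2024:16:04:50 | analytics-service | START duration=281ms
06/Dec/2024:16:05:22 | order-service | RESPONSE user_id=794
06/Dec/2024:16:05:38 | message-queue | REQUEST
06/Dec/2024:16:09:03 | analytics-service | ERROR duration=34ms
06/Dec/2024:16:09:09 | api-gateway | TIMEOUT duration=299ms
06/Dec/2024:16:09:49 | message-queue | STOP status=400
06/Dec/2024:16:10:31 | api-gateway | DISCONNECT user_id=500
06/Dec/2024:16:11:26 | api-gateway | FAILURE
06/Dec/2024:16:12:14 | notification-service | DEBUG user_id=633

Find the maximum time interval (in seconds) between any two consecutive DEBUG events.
483

To find the longest gap:

1. Extract all DEBUG events in chronological order
2. Calculate time differences between consecutive events
3. Find the maximum difference
4. Longest gap: 483 seconds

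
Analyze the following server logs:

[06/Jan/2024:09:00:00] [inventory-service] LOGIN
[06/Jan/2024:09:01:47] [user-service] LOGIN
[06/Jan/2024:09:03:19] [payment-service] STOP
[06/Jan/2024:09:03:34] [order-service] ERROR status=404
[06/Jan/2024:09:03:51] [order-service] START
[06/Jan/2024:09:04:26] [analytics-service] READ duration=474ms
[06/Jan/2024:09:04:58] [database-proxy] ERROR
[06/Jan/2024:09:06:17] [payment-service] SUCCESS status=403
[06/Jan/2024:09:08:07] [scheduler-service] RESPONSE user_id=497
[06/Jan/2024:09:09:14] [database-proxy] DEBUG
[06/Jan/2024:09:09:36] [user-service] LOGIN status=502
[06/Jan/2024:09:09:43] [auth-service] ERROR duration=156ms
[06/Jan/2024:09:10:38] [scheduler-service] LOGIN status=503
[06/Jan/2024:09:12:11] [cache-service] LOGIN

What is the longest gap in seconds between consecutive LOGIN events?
469

To find the longest gap:

1. Extract all LOGIN events in chronological order
2. Calculate time differences between consecutive events
3. Find the maximum difference
4. Longest gap: 469 seconds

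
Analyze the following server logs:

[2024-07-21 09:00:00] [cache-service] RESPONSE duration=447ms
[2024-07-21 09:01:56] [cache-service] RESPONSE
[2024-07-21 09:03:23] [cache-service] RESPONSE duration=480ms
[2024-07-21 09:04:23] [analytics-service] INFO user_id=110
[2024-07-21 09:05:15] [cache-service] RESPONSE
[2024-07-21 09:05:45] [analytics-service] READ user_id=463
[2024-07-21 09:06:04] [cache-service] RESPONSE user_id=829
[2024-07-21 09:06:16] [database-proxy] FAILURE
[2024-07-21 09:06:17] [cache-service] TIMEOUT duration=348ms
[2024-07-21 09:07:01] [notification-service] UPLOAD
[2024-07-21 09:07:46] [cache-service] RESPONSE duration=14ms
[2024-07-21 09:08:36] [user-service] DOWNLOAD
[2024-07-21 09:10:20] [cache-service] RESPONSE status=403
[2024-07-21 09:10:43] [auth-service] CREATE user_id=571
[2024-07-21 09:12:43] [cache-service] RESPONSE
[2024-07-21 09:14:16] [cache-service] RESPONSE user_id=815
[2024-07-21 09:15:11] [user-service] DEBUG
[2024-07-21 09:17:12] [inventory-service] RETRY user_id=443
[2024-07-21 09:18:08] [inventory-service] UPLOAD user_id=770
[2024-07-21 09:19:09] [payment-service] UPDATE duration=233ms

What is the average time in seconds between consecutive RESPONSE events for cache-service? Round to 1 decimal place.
107.0

To calculate average interval:

1. Find all RESPONSE events for cache-service in order
2. Calculate time gaps between consecutive events
3. Compute mean of gaps: 856 / 8 = 107.0 seconds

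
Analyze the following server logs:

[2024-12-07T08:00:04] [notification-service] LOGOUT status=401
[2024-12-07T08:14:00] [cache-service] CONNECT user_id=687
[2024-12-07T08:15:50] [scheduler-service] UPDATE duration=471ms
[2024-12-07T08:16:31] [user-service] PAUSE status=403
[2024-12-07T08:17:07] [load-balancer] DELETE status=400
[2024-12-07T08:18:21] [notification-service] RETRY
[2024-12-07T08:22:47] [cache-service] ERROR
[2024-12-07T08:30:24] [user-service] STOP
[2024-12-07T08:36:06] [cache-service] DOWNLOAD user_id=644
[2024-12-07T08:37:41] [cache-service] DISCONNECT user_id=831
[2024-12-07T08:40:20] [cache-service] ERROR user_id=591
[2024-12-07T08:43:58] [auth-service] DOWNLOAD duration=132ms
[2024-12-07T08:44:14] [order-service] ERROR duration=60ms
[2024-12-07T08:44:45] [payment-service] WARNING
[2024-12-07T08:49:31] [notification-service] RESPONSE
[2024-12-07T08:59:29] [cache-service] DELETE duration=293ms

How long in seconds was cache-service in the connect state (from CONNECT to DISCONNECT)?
1421

To calculate state duration:

1. Find CONNECT event for cache-service: 2024-12-07T08:14:00
2. Find DISCONNECT event for cache-service: 2024-12-07T08:37:41
3. Calculate duration: 2024-12-07T08:37:41 - 2024-12-07T08:14:00 = 1421 seconds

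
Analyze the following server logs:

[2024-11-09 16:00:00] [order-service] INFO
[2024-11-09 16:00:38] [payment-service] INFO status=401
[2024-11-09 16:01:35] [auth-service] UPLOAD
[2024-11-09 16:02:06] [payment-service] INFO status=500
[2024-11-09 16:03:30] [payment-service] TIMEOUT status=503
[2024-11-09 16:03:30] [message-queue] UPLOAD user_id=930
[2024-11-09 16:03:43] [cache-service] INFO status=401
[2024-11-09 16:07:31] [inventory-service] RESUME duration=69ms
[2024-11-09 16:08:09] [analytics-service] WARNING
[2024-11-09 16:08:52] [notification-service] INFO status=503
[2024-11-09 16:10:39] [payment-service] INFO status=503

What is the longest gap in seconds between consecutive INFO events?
309

To find the longest gap:

1. Extract all INFO events in chronological order
2. Calculate time differences between consecutive events
3. Find the maximum difference
4. Longest gap: 309 seconds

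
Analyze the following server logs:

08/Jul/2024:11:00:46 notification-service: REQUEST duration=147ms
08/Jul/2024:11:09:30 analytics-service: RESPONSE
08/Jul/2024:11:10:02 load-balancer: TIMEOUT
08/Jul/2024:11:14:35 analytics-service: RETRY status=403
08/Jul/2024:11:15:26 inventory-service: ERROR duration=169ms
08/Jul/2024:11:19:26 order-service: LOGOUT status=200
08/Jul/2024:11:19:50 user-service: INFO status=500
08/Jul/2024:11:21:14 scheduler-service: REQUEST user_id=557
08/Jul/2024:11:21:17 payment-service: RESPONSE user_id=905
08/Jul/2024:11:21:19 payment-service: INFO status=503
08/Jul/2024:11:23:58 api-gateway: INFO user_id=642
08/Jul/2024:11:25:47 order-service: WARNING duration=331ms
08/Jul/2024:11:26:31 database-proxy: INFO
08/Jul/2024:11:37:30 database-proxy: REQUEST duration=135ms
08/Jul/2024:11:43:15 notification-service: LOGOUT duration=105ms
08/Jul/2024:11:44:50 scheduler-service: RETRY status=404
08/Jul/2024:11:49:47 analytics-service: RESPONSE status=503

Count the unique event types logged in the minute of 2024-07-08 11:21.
3

To count unique event types:

1. Filter events in the minute starting at 2024-07-08 11:21
2. Extract event types from matching entries
3. Count unique types: 3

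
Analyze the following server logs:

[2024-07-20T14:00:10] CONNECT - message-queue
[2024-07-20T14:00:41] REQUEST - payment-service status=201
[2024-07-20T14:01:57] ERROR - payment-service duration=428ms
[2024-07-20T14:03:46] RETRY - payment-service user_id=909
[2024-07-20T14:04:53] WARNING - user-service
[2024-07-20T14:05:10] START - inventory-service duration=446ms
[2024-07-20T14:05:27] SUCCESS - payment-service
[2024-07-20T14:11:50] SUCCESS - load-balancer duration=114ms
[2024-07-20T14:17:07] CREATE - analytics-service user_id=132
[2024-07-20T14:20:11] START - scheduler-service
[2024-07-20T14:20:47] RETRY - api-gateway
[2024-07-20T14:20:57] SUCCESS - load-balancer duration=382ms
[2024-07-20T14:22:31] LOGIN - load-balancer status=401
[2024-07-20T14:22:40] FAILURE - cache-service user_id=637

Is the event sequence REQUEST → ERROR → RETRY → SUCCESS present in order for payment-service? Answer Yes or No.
Yes

To verify sequence order:

1. Find all events in sequence REQUEST → ERROR → RETRY → SUCCESS for payment-service
2. Extract their timestamps
3. Check if timestamps are in ascending order
4. Result: Yes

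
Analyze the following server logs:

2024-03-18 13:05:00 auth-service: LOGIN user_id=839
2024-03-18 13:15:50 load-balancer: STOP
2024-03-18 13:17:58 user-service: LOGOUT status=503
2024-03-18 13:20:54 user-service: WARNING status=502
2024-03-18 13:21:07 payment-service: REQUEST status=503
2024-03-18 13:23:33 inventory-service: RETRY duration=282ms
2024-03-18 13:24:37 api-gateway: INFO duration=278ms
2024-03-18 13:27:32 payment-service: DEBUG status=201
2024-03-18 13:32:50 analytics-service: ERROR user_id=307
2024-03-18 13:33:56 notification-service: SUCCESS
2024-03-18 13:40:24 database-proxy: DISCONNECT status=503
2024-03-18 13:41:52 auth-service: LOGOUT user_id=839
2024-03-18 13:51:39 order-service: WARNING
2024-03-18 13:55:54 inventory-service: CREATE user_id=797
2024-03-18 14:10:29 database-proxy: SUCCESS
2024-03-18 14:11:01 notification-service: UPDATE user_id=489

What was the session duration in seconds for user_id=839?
2212

To calculate session duration:

1. Find LOGIN event for user_id=839: 2024-03-18 13:05:00
2. Find LOGOUT event for user_id=839: 2024-03-18 13:41:52
3. Session duration: 2024-03-18 13:41:52 - 2024-03-18 13:05:00 = 2212 seconds (36 minutes)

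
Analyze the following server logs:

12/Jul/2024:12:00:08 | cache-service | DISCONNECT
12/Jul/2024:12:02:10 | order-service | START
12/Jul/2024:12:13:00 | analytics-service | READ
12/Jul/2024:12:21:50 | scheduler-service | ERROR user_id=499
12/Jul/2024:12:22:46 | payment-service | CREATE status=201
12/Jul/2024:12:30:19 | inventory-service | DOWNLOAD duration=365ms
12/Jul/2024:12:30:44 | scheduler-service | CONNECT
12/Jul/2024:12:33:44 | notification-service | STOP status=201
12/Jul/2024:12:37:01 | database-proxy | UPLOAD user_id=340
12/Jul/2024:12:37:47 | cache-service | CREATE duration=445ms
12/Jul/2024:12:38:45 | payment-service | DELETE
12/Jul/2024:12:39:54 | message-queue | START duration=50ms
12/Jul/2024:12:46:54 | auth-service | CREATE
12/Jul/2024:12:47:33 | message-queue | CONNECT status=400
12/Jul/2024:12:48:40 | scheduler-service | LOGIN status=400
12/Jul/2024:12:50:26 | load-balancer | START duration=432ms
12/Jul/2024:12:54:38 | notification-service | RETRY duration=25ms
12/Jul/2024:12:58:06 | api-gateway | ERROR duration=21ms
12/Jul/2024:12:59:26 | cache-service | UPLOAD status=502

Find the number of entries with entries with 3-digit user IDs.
2

To find matching entries:

1. Pattern to match: entries with 3-digit user IDs
2. Scan each log entry for the pattern
3. Count matches: 2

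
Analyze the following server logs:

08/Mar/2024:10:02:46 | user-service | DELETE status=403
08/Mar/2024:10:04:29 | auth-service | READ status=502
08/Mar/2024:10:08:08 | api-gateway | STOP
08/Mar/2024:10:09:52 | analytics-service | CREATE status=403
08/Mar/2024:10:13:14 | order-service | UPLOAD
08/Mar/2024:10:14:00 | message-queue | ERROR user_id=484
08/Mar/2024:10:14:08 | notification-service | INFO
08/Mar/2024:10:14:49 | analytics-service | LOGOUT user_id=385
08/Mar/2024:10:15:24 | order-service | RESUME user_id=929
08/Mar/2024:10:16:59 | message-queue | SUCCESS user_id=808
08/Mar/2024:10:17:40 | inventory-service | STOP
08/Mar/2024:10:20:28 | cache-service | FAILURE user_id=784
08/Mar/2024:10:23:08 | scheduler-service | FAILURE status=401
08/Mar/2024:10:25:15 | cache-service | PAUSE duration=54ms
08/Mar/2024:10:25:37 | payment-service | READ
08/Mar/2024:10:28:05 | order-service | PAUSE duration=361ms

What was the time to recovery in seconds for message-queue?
179

To calculate recovery time:

1. Find ERROR event for message-queue: 08/Mar/2024:10:14:00
2. Find next SUCCESS event for message-queue: 08/Mar/2024:10:16:59
3. Recovery time: 08/Mar/2024:10:16:59 - 08/Mar/2024:10:14:00 = 179 seconds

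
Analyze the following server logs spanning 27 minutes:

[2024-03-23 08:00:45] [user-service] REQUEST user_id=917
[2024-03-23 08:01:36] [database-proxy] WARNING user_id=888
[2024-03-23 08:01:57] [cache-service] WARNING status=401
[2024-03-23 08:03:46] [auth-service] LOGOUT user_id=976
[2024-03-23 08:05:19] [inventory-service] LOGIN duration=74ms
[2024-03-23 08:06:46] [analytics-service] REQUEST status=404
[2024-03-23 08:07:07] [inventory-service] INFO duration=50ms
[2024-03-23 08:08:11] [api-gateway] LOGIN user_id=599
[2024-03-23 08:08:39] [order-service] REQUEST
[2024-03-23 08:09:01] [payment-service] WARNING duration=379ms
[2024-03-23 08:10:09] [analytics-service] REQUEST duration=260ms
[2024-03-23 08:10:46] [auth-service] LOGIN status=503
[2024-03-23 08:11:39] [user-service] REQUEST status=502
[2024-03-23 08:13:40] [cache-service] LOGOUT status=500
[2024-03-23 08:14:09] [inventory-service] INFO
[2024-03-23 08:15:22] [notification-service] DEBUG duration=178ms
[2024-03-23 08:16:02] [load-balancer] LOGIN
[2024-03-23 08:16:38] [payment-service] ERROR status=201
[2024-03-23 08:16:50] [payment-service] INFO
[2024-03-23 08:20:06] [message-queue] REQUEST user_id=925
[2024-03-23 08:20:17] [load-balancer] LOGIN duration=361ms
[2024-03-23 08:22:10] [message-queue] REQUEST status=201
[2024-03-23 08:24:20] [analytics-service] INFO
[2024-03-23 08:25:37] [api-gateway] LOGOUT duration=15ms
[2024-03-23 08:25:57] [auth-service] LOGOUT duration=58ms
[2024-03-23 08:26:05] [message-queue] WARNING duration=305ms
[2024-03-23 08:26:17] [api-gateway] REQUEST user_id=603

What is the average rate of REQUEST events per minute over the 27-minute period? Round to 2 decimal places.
0.3

To calculate the rate:

1. Count total REQUEST events: 8
2. Total time period: 27 minutes
3. Rate = 8 / 27 = 0.3 events per minute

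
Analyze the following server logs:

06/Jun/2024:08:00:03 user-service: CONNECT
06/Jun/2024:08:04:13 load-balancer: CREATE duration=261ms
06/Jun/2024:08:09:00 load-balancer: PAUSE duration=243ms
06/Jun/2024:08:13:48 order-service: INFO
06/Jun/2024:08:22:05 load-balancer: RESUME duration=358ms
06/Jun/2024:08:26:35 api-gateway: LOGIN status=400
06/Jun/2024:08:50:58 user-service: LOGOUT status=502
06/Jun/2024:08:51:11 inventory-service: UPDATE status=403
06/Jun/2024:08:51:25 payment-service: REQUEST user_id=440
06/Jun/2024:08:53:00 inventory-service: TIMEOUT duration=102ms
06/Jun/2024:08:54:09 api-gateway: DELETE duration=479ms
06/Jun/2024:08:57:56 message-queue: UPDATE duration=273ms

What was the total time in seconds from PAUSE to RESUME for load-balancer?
785

To calculate state duration:

1. Find PAUSE event for load-balancer: 06/Jun/2024:08:09:00
2. Find RESUME event for load-balancer: 06/Jun/2024:08:22:05
3. Calculate duration: 06/Jun/2024:08:22:05 - 06/Jun/2024:08:09:00 = 785 seconds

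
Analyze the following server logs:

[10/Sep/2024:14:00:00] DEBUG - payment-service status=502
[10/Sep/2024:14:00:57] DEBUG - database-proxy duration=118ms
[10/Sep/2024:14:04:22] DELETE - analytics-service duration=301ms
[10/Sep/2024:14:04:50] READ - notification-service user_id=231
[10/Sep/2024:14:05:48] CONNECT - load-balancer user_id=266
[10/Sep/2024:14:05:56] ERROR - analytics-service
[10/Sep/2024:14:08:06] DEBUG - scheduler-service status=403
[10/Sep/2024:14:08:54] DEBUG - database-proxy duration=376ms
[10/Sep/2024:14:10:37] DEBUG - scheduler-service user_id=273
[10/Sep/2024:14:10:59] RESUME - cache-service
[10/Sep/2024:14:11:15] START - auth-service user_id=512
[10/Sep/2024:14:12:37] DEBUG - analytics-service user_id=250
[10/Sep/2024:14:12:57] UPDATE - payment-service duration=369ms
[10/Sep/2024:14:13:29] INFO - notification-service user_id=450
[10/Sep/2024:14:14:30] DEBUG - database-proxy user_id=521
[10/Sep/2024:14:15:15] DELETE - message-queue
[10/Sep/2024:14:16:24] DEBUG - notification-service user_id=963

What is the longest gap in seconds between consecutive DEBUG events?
429

To find the longest gap:

1. Extract all DEBUG events in chronological order
2. Calculate time differences between consecutive events
3. Find the maximum difference
4. Longest gap: 429 seconds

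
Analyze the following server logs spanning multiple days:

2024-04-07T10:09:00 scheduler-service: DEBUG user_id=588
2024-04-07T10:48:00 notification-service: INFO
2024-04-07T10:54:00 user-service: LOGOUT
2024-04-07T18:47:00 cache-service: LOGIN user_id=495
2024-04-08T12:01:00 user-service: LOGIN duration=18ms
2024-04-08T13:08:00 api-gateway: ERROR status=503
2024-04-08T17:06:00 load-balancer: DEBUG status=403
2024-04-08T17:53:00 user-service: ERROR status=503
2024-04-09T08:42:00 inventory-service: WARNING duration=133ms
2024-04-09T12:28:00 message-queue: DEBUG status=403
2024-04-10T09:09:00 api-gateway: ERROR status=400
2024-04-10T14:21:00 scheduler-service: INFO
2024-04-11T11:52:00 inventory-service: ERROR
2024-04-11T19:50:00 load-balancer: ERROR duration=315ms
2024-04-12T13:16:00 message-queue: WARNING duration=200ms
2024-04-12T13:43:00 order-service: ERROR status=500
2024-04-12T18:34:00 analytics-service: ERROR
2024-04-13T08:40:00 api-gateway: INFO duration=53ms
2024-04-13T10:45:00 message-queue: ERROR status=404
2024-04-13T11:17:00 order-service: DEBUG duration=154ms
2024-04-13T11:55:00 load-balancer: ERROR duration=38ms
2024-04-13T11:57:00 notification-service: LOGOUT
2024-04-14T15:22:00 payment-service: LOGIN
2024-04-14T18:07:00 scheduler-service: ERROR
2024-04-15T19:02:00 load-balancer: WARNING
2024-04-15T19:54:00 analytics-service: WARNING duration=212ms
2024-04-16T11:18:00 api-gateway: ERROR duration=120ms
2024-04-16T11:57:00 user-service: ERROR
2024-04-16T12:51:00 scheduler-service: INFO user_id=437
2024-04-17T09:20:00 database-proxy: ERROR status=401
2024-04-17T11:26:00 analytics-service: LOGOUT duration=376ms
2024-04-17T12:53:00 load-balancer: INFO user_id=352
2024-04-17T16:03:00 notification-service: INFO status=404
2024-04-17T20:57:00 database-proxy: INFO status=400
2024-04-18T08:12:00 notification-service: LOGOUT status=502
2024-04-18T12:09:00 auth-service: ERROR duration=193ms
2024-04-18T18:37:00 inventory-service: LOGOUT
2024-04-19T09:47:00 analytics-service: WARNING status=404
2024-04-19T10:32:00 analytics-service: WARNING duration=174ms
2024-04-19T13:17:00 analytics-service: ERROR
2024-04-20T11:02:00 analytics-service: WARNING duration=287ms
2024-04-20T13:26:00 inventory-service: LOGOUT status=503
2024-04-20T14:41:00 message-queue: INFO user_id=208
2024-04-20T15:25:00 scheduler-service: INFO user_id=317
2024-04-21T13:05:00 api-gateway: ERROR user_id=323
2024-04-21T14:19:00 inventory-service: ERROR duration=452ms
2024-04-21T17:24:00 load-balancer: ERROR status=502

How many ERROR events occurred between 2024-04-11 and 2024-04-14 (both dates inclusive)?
7

To filter by date range:

1. Date range: 2024-04-11 through 2024-04-14, both dates inclusive
2. Filter for ERROR events whose date falls in this range
3. Count matching events: 7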